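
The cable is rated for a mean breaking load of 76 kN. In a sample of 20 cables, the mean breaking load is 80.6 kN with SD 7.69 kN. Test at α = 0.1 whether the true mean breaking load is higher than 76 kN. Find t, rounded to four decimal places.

H0: μ = 76; H1: μ > 76 (one-sample t-test, right-tailed).
t = (x̄ − μ₀)/(s/√n) = (80.6 − 76)/(7.69/√20) = 2.6751
df = n − 1 = 19
p-value = P(T ≥ 2.6751) ≈ 0.0075
Since p ≈ 0.0075 < α = 0.1, reject H0; the evidence is statistically significant.

2.6751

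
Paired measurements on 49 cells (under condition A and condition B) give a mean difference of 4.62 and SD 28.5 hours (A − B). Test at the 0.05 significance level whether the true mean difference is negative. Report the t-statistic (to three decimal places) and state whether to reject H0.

t = 1.135; fail to reject H0

H0: μ_d = 0; H1: μ_d < 0 (paired t-test on the differences, left-tailed).
t = d̄/(s_d/√n) = 4.62/(28.5/√49) = 1.135
df = n − 1 = 48
p-value = P(T ≤ 1.135) ≈ 0.8689
Since p ≈ 0.8689 > α = 0.05, fail to reject H0; the data do not provide sufficient evidence against H0.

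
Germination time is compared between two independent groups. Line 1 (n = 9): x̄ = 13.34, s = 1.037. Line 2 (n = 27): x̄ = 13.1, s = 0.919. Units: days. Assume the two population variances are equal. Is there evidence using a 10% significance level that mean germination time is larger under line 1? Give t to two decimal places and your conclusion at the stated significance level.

Let group 1 = line 1, group 2 = line 2. H0: μ_1 = μ_2; H1: μ_1 > μ_2 (two-sample pooled-variance t-test, right-tailed).
s_p² = [(9−1)·1.037² + (27−1)·0.919²]/(9+27−2) = 0.898869
t = (13.34 − 13.1)/√[0.898869·(1/9 + 1/27)] = 0.66
df = n₁ + n₂ − 2 = 34
p-value = P(T ≥ 0.66) ≈ 0.2576
Since p ≈ 0.2576 > α = 0.1, fail to reject H0; the data do not provide sufficient evidence against H0.

t = 0.66; fail to reject H0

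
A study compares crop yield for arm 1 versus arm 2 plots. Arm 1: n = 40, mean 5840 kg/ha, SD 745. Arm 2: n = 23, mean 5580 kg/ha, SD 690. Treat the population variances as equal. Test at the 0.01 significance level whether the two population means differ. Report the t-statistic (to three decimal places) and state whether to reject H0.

Let group 1 = arm 1, group 2 = arm 2. H0: μ_1 = μ_2; H1: μ_1 ≠ μ_2 (two-sample pooled-variance t-test, two-sided).
s_p² = [(40−1)·745² + (23−1)·690²]/(40+23−2) = 526560
t = (5840 − 5580)/√[526560·(1/40 + 1/23)] = 1.369
df = n₁ + n₂ − 2 = 61
Two-sided p-value ≈ 0.176
Since p ≈ 0.176 > α = 0.01, fail to reject H0; the evidence is not statistically significant.

t = 1.369; fail to reject H0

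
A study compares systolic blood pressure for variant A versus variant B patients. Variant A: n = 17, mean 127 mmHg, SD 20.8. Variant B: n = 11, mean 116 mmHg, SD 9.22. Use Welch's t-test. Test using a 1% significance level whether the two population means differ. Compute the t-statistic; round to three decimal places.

1.910

Let group 1 = variant A, group 2 = variant B. H0: μ_1 = μ_2; H1: μ_1 ≠ μ_2 (Welch's two-sample t-test, two-sided).
t = (x̄_1 − x̄_2)/√(s_1²/n_1 + s_2²/n_2) = (127 − 116)/√(20.8²/17 + 9.22²/11) = 1.910
Welch–Satterthwaite df ≈ 23.70
Two-sided p-value ≈ 0.0683
Since p ≈ 0.0683 > α = 0.01, fail to reject H0; the evidence is not statistically significant.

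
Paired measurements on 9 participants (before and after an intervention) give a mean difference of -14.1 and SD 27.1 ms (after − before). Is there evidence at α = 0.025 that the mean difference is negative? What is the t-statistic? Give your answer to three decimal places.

-1.561

H0: μ_d = 0; H1: μ_d < 0 (paired t-test on the differences, left-tailed).
t = d̄/(s_d/√n) = -14.1/(27.1/√9) = -1.561
df = n − 1 = 8
p-value = P(T ≤ -1.561) ≈ 0.079
Since p ≈ 0.079 > α = 0.025, fail to reject H0; the data do not provide sufficient evidence against H0.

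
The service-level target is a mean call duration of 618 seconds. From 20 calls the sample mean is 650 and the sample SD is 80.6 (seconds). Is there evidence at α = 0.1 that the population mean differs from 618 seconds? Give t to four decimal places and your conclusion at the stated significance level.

H0: μ = 618; H1: μ ≠ 618 (one-sample t-test, two-sided).
t = (x̄ − μ₀)/(s/√n) = (650 − 618)/(80.6/√20) = 1.7755
df = n − 1 = 19
Two-sided p-value ≈ 0.0918
Since p ≈ 0.0918 < α = 0.1, reject H0; the data support H1.

t = 1.7755; reject H0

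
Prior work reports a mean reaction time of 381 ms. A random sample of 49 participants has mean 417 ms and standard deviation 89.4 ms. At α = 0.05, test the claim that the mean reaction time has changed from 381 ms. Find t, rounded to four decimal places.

2.8188

H0: μ = 381; H1: μ ≠ 381 (one-sample t-test, two-sided).
t = (x̄ − μ₀)/(s/√n) = (417 − 381)/(89.4/√49) = 2.8188
df = n − 1 = 48
Two-sided p-value ≈ 0.007
Since p ≈ 0.007 < α = 0.05, reject H0; the data support H1.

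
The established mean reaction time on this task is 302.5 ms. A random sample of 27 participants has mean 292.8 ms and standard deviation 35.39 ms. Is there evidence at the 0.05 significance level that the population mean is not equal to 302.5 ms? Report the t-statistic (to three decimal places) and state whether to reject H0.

t = -1.424; fail to reject H0

H0: μ = 302.5; H1: μ ≠ 302.5 (one-sample t-test, two-sided).
t = (x̄ − μ₀)/(s/√n) = (292.8 − 302.5)/(35.39/√27) = -1.424
df = n − 1 = 26
Two-sided p-value ≈ 0.166
Since p ≈ 0.166 > α = 0.05, fail to reject H0; the data do not provide sufficient evidence against H0.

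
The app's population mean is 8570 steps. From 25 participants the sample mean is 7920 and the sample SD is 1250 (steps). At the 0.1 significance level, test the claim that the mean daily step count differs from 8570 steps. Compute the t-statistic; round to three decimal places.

-2.600

H0: μ = 8570; H1: μ ≠ 8570 (one-sample t-test, two-sided).
t = (x̄ − μ₀)/(s/√n) = (7920 − 8570)/(1250/√25) = -2.600
df = n − 1 = 24
Two-sided p-value ≈ 0.016
Since p ≈ 0.016 < α = 0.1, reject H0; the data support H1.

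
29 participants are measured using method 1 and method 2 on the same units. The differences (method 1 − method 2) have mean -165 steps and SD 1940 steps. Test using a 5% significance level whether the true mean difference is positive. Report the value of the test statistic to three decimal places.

-0.458

H0: μ_d = 0; H1: μ_d > 0 (paired t-test on the differences, right-tailed).
t = d̄/(s_d/√n) = -165/(1940/√29) = -0.458
df = n − 1 = 28
p-value = P(T ≥ -0.458) ≈ 0.675
Since p ≈ 0.675 > α = 0.05, fail to reject H0; the evidence is not statistically significant.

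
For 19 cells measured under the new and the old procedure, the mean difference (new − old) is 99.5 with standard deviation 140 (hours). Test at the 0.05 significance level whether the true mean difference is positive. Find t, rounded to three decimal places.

H0: μ_d = 0; H1: μ_d > 0 (paired t-test on the differences, right-tailed).
t = d̄/(s_d/√n) = 99.5/(140/√19) = 3.098
df = n − 1 = 18
p-value = P(T ≥ 3.098) ≈ 0.0031
Since p ≈ 0.0031 < α = 0.05, reject H0; the evidence is statistically significant.

3.098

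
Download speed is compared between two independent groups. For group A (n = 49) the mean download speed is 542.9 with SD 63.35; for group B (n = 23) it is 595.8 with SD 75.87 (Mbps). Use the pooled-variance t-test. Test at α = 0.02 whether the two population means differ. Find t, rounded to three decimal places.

Let group 1 = group A, group 2 = group B. H0: μ_1 = μ_2; H1: μ_1 ≠ μ_2 (two-sample pooled-variance t-test, two-sided).
s_p² = [(49−1)·63.35² + (23−1)·75.87²]/(49+23−2) = 4561.03
t = (542.9 − 595.8)/√[4561.03·(1/49 + 1/23)] = -3.099
df = n₁ + n₂ − 2 = 70
Two-sided p-value ≈ 0.003
Since p ≈ 0.003 < α = 0.02, reject H0; the evidence is statistically significant.

-3.099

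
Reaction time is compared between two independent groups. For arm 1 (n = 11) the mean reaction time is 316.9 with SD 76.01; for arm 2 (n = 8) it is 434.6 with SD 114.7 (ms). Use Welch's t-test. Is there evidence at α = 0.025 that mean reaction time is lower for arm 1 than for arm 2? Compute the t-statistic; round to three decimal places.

-2.527

Let group 1 = arm 1, group 2 = arm 2. H0: μ_1 = μ_2; H1: μ_1 < μ_2 (Welch's two-sample t-test, left-tailed).
t = (x̄_1 − x̄_2)/√(s_1²/n_1 + s_2²/n_2) = (316.9 − 434.6)/√(76.01²/11 + 114.7²/8) = -2.527
Welch–Satterthwaite df ≈ 11.37
p-value = P(T ≤ -2.527) ≈ 0.014
Since p ≈ 0.014 < α = 0.025, reject H0; the data support H1.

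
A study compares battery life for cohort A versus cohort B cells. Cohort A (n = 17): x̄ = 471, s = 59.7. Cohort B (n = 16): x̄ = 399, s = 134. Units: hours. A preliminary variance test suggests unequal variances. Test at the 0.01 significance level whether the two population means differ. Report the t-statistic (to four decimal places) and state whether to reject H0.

Let group 1 = cohort A, group 2 = cohort B. H0: μ_1 = μ_2; H1: μ_1 ≠ μ_2 (Welch's two-sample t-test, two-sided).
t = (x̄_1 − x̄_2)/√(s_1²/n_1 + s_2²/n_2) = (471 − 399)/√(59.7²/17 + 134²/16) = 1.9729
Welch–Satterthwaite df ≈ 20.46
Two-sided p-value ≈ 0.062
Since p ≈ 0.062 > α = 0.01, fail to reject H0; the data do not provide sufficient evidence against H0.

t = 1.9729; fail to reject H0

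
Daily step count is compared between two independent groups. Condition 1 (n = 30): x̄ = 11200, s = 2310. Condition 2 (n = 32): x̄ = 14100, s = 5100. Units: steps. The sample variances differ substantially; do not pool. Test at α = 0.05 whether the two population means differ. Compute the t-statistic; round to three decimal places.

Let group 1 = condition 1, group 2 = condition 2. H0: μ_1 = μ_2; H1: μ_1 ≠ μ_2 (Welch's two-sample t-test, two-sided).
t = (x̄_1 − x̄_2)/√(s_1²/n_1 + s_2²/n_2) = (11200 − 14100)/√(2310²/30 + 5100²/32) = -2.914
Welch–Satterthwaite df ≈ 43.81
Two-sided p-value ≈ 0.0056
Since p ≈ 0.0056 < α = 0.05, reject H0; the data support H1.

-2.914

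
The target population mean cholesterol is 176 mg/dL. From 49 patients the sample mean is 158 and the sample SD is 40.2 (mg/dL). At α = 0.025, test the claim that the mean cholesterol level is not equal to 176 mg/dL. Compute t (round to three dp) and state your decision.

H0: μ = 176; H1: μ ≠ 176 (one-sample t-test, two-sided).
t = (x̄ − μ₀)/(s/√n) = (158 − 176)/(40.2/√49) = -3.134
df = n − 1 = 48
Two-sided p-value ≈ 0.003
Since p ≈ 0.003 < α = 0.025, reject H0; the evidence is statistically significant.

t = -3.134; reject H0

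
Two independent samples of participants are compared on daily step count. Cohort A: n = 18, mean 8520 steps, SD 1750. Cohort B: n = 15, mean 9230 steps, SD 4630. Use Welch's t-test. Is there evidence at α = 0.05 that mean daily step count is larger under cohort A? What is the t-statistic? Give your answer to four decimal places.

-0.5614

Let group 1 = cohort A, group 2 = cohort B. H0: μ_1 = μ_2; H1: μ_1 > μ_2 (Welch's two-sample t-test, right-tailed).
t = (x̄_1 − x̄_2)/√(s_1²/n_1 + s_2²/n_2) = (8520 − 9230)/√(1750²/18 + 4630²/15) = -0.5614
Welch–Satterthwaite df ≈ 17.33
p-value = P(T ≥ -0.5614) ≈ 0.7092
Since p ≈ 0.7092 > α = 0.05, fail to reject H0; the data do not provide sufficient evidence against H0.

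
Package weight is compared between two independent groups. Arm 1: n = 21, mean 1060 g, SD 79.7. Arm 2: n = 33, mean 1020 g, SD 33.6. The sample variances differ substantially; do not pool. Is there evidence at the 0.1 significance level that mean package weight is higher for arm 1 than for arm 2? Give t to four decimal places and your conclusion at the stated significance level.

t = 2.1799; reject H0

Let group 1 = arm 1, group 2 = arm 2. H0: μ_1 = μ_2; H1: μ_1 > μ_2 (Welch's two-sample t-test, right-tailed).
t = (x̄_1 − x̄_2)/√(s_1²/n_1 + s_2²/n_2) = (1060 − 1020)/√(79.7²/21 + 33.6²/33) = 2.1799
Welch–Satterthwaite df ≈ 24.58
p-value = P(T ≥ 2.1799) ≈ 0.0195
Since p ≈ 0.0195 < α = 0.1, reject H0; the data support H1.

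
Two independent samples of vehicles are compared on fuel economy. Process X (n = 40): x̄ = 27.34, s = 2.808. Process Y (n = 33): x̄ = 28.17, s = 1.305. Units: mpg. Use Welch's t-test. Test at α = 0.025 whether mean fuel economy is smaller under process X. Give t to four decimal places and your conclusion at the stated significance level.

Let group 1 = process X, group 2 = process Y. H0: μ_1 = μ_2; H1: μ_1 < μ_2 (Welch's two-sample t-test, left-tailed).
t = (x̄_1 − x̄_2)/√(s_1²/n_1 + s_2²/n_2) = (27.34 − 28.17)/√(2.808²/40 + 1.305²/33) = -1.6642
Welch–Satterthwaite df ≈ 57.31
p-value = P(T ≤ -1.6642) ≈ 0.0508
Since p ≈ 0.0508 > α = 0.025, fail to reject H0; the evidence is not statistically significant.

t = -1.6642; fail to reject H0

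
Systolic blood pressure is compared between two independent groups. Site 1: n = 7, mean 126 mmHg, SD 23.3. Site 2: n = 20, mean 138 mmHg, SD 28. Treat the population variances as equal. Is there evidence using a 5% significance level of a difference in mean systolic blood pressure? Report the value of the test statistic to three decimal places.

Let group 1 = site 1, group 2 = site 2. H0: μ_1 = μ_2; H1: μ_1 ≠ μ_2 (two-sample pooled-variance t-test, two-sided).
s_p² = [(7−1)·23.3² + (20−1)·28²]/(7+20−2) = 726.134
t = (126 − 138)/√[726.134·(1/7 + 1/20)] = -1.014
df = n₁ + n₂ − 2 = 25
Two-sided p-value ≈ 0.3203
Since p ≈ 0.3203 > α = 0.05, fail to reject H0; the data do not provide sufficient evidence against H0.

-1.014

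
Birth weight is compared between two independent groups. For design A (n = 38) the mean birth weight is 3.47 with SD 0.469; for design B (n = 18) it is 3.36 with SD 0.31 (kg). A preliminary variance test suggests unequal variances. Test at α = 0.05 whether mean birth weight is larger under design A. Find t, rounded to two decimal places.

1.04

Let group 1 = design A, group 2 = design B. H0: μ_1 = μ_2; H1: μ_1 > μ_2 (Welch's two-sample t-test, right-tailed).
t = (x̄_1 − x̄_2)/√(s_1²/n_1 + s_2²/n_2) = (3.47 − 3.36)/√(0.469²/38 + 0.31²/18) = 1.04
Welch–Satterthwaite df ≈ 47.95
p-value = P(T ≥ 1.04) ≈ 0.151
Since p ≈ 0.151 > α = 0.05, fail to reject H0; the evidence is not statistically significant.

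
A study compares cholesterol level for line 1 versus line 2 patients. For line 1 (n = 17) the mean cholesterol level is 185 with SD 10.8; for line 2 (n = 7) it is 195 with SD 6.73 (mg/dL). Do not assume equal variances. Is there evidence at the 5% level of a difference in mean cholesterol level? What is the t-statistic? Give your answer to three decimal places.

Let group 1 = line 1, group 2 = line 2. H0: μ_1 = μ_2; H1: μ_1 ≠ μ_2 (Welch's two-sample t-test, two-sided).
t = (x̄_1 − x̄_2)/√(s_1²/n_1 + s_2²/n_2) = (185 − 195)/√(10.8²/17 + 6.73²/7) = -2.739
Welch–Satterthwaite df ≈ 17.92
Two-sided p-value ≈ 0.014
Since p ≈ 0.014 < α = 0.05, reject H0; the evidence is statistically significant.

-2.739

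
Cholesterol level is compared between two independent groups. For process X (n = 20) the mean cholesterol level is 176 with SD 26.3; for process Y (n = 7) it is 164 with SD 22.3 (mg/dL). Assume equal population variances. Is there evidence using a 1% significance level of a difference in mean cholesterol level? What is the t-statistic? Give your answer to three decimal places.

1.076

Let group 1 = process X, group 2 = process Y. H0: μ_1 = μ_2; H1: μ_1 ≠ μ_2 (two-sample pooled-variance t-test, two-sided).
s_p² = [(20−1)·26.3² + (7−1)·22.3²]/(20+7−2) = 645.034
t = (176 − 164)/√[645.034·(1/20 + 1/7)] = 1.076
df = n₁ + n₂ − 2 = 25
Two-sided p-value ≈ 0.2922
Since p ≈ 0.2922 > α = 0.01, fail to reject H0; the data do not provide sufficient evidence against H0.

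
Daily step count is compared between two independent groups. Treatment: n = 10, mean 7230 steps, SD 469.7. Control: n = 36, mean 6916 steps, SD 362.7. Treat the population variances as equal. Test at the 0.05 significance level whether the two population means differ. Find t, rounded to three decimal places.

Let group 1 = treatment, group 2 = control. H0: μ_1 = μ_2; H1: μ_1 ≠ μ_2 (two-sample pooled-variance t-test, two-sided).
s_p² = [(10−1)·469.7² + (36−1)·362.7²]/(10+36−2) = 149769
t = (7230 − 6916)/√[149769·(1/10 + 1/36)] = 2.270
df = n₁ + n₂ − 2 = 44
Two-sided p-value ≈ 0.0282
Since p ≈ 0.0282 < α = 0.05, reject H0; the data support H1.

2.270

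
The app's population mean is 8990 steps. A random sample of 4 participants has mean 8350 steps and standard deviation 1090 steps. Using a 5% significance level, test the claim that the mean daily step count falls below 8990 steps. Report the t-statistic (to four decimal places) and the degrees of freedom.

H0: μ = 8990; H1: μ < 8990 (one-sample t-test, left-tailed).
t = (x̄ − μ₀)/(s/√n) = (8350 − 8990)/(1090/√4) = -1.1743
df = n − 1 = 3
p-value = P(T ≤ -1.1743) ≈ 0.163
Since p ≈ 0.163 > α = 0.05, fail to reject H0; the data do not provide sufficient evidence against H0.

t = -1.1743, df = 3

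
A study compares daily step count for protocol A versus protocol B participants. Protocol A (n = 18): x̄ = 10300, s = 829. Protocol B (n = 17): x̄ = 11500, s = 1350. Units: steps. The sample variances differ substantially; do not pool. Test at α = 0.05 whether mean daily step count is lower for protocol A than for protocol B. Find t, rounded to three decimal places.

Let group 1 = protocol A, group 2 = protocol B. H0: μ_1 = μ_2; H1: μ_1 < μ_2 (Welch's two-sample t-test, left-tailed).
t = (x̄_1 − x̄_2)/√(s_1²/n_1 + s_2²/n_2) = (10300 − 11500)/√(829²/18 + 1350²/17) = -3.147
Welch–Satterthwaite df ≈ 26.29
p-value = P(T ≤ -3.147) ≈ 0.002
Since p ≈ 0.002 < α = 0.05, reject H0; the data support H1.

-3.147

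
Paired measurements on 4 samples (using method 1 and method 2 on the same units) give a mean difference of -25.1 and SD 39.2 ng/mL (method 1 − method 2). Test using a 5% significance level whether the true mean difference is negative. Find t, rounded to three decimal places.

H0: μ_d = 0; H1: μ_d < 0 (paired t-test on the differences, left-tailed).
t = d̄/(s_d/√n) = -25.1/(39.2/√4) = -1.281
df = n − 1 = 3
p-value = P(T ≤ -1.281) ≈ 0.1452
Since p ≈ 0.1452 > α = 0.05, fail to reject H0; the data do not provide sufficient evidence against H0.

-1.281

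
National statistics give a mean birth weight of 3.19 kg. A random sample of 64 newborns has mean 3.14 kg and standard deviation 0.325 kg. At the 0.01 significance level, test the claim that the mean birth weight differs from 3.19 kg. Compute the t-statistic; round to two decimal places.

-1.23

H0: μ = 3.19; H1: μ ≠ 3.19 (one-sample t-test, two-sided).
t = (x̄ − μ₀)/(s/√n) = (3.14 − 3.19)/(0.325/√64) = -1.23
df = n − 1 = 63
Two-sided p-value ≈ 0.2230
Since p ≈ 0.2230 > α = 0.01, fail to reject H0; the evidence is not statistically significant.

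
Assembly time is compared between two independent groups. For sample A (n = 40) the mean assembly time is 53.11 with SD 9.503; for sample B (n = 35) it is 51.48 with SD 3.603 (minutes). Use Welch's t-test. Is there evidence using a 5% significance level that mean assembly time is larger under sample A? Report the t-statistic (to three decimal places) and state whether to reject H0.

t = 1.005; fail to reject H0

Let group 1 = sample A, group 2 = sample B. H0: μ_1 = μ_2; H1: μ_1 > μ_2 (Welch's two-sample t-test, right-tailed).
t = (x̄_1 − x̄_2)/√(s_1²/n_1 + s_2²/n_2) = (53.11 − 51.48)/√(9.503²/40 + 3.603²/35) = 1.005
Welch–Satterthwaite df ≈ 51.28
p-value = P(T ≥ 1.005) ≈ 0.1597
Since p ≈ 0.1597 > α = 0.05, fail to reject H0; the data do not provide sufficient evidence against H0.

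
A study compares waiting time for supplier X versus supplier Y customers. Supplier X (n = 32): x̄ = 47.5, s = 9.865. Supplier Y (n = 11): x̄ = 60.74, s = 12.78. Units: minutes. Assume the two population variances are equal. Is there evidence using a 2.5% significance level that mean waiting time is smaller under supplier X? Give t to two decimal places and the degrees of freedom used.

Let group 1 = supplier X, group 2 = supplier Y. H0: μ_1 = μ_2; H1: μ_1 < μ_2 (two-sample pooled-variance t-test, left-tailed).
s_p² = [(32−1)·9.865² + (11−1)·12.78²]/(32+11−2) = 113.418
t = (47.5 − 60.74)/√[113.418·(1/32 + 1/11)] = -3.56
df = n₁ + n₂ − 2 = 41
p-value = P(T ≤ -3.56) ≈ 0.000
Since p ≈ 0.000 < α = 0.025, reject H0; the data support H1.

t = -3.56, df = 41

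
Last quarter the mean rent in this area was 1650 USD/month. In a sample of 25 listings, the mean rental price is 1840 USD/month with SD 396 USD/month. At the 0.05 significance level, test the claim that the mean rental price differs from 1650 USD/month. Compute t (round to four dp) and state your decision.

H0: μ = 1650; H1: μ ≠ 1650 (one-sample t-test, two-sided).
t = (x̄ − μ₀)/(s/√n) = (1840 − 1650)/(396/√25) = 2.3990
df = n − 1 = 24
Two-sided p-value ≈ 0.025
Since p ≈ 0.025 < α = 0.05, reject H0; the data support H1.

t = 2.3990; reject H0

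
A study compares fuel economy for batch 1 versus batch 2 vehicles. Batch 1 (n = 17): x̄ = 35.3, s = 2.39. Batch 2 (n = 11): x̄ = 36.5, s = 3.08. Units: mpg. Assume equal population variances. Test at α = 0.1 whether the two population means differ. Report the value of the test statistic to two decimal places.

Let group 1 = batch 1, group 2 = batch 2. H0: μ_1 = μ_2; H1: μ_1 ≠ μ_2 (two-sample pooled-variance t-test, two-sided).
s_p² = [(17−1)·2.39² + (11−1)·3.08²]/(17+11−2) = 7.16375
t = (35.3 − 36.5)/√[7.16375·(1/17 + 1/11)] = -1.16
df = n₁ + n₂ − 2 = 26
Two-sided p-value ≈ 0.2571
Since p ≈ 0.2571 > α = 0.1, fail to reject H0; the evidence is not statistically significant.

-1.16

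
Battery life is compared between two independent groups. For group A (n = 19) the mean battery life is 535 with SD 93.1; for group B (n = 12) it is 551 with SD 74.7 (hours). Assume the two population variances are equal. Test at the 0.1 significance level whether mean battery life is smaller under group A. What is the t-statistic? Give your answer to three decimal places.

-0.501

Let group 1 = group A, group 2 = group B. H0: μ_1 = μ_2; H1: μ_1 < μ_2 (two-sample pooled-variance t-test, left-tailed).
s_p² = [(19−1)·93.1² + (12−1)·74.7²]/(19+12−2) = 7496.48
t = (535 − 551)/√[7496.48·(1/19 + 1/12)] = -0.501
df = n₁ + n₂ − 2 = 29
p-value = P(T ≤ -0.501) ≈ 0.3100
Since p ≈ 0.3100 > α = 0.1, fail to reject H0; the evidence is not statistically significant.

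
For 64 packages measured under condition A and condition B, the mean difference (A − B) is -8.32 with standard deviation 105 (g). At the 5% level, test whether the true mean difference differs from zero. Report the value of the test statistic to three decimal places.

-0.634

H0: μ_d = 0; H1: μ_d ≠ 0 (paired t-test on the differences, two-sided).
t = d̄/(s_d/√n) = -8.32/(105/√64) = -0.634
df = n − 1 = 63
Two-sided p-value ≈ 0.528
Since p ≈ 0.528 > α = 0.05, fail to reject H0; the data do not provide sufficient evidence against H0.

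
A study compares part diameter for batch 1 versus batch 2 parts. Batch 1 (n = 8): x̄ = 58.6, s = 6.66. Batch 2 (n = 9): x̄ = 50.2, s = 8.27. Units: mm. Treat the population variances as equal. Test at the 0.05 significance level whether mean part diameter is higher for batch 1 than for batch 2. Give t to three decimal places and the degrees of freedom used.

Let group 1 = batch 1, group 2 = batch 2. H0: μ_1 = μ_2; H1: μ_1 > μ_2 (two-sample pooled-variance t-test, right-tailed).
s_p² = [(8−1)·6.66² + (9−1)·8.27²]/(8+9−2) = 57.1755
t = (58.6 − 50.2)/√[57.1755·(1/8 + 1/9)] = 2.286
df = n₁ + n₂ − 2 = 15
p-value = P(T ≥ 2.286) ≈ 0.0186
Since p ≈ 0.0186 < α = 0.05, reject H0; the data support H1.

t = 2.286, df = 15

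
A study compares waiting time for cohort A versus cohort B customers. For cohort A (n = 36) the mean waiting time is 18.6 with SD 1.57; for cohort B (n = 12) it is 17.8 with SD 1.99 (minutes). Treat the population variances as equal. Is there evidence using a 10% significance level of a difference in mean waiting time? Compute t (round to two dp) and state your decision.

t = 1.43; fail to reject H0

Let group 1 = cohort A, group 2 = cohort B. H0: μ_1 = μ_2; H1: μ_1 ≠ μ_2 (two-sample pooled-variance t-test, two-sided).
s_p² = [(36−1)·1.57² + (12−1)·1.99²]/(36+12−2) = 2.82245
t = (18.6 − 17.8)/√[2.82245·(1/36 + 1/12)] = 1.43
df = n₁ + n₂ − 2 = 46
Two-sided p-value ≈ 0.1599
Since p ≈ 0.1599 > α = 0.1, fail to reject H0; the evidence is not statistically significant.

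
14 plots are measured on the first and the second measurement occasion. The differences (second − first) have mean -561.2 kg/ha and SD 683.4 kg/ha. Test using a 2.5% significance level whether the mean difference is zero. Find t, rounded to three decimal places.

H0: μ_d = 0; H1: μ_d ≠ 0 (paired t-test on the differences, two-sided).
t = d̄/(s_d/√n) = -561.2/(683.4/√14) = -3.073
df = n − 1 = 13
Two-sided p-value ≈ 0.0089
Since p ≈ 0.0089 < α = 0.025, reject H0; the evidence is statistically significant.

-3.073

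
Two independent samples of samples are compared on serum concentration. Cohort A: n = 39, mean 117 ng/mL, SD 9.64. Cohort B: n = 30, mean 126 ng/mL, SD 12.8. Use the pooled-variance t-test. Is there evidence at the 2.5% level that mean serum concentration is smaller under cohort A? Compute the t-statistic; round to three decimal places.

Let group 1 = cohort A, group 2 = cohort B. H0: μ_1 = μ_2; H1: μ_1 < μ_2 (two-sample pooled-variance t-test, left-tailed).
s_p² = [(39−1)·9.64² + (30−1)·12.8²]/(39+30−2) = 123.622
t = (117 − 126)/√[123.622·(1/39 + 1/30)] = -3.333
df = n₁ + n₂ − 2 = 67
p-value = P(T ≤ -3.333) ≈ 0.0007
Since p ≈ 0.0007 < α = 0.025, reject H0; the evidence is statistically significant.

-3.333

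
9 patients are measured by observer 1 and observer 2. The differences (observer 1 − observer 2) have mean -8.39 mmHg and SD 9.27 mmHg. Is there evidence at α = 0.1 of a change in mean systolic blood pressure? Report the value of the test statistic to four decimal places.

H0: μ_d = 0; H1: μ_d ≠ 0 (paired t-test on the differences, two-sided).
t = d̄/(s_d/√n) = -8.39/(9.27/√9) = -2.7152
df = n − 1 = 8
Two-sided p-value ≈ 0.0264
Since p ≈ 0.0264 < α = 0.1, reject H0; the evidence is statistically significant.

-2.7152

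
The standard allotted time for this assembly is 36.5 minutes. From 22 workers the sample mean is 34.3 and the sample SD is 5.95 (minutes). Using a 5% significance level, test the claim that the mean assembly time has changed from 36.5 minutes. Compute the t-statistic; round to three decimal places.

H0: μ = 36.5; H1: μ ≠ 36.5 (one-sample t-test, two-sided).
t = (x̄ − μ₀)/(s/√n) = (34.3 − 36.5)/(5.95/√22) = -1.734
df = n − 1 = 21
Two-sided p-value ≈ 0.098
Since p ≈ 0.098 > α = 0.05, fail to reject H0; the evidence is not statistically significant.

-1.734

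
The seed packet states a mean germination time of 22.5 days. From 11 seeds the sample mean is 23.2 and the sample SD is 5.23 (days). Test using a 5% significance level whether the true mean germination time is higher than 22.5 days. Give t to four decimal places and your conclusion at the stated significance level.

t = 0.4439; fail to reject H0

H0: μ = 22.5; H1: μ > 22.5 (one-sample t-test, right-tailed).
t = (x̄ − μ₀)/(s/√n) = (23.2 − 22.5)/(5.23/√11) = 0.4439
df = n − 1 = 10
p-value = P(T ≥ 0.4439) ≈ 0.333
Since p ≈ 0.333 > α = 0.05, fail to reject H0; the evidence is not statistically significant.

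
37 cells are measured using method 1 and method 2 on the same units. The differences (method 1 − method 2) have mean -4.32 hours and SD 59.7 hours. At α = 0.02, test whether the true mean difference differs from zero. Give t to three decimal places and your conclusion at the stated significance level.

t = -0.440; fail to reject H0

H0: μ_d = 0; H1: μ_d ≠ 0 (paired t-test on the differences, two-sided).
t = d̄/(s_d/√n) = -4.32/(59.7/√37) = -0.440
df = n − 1 = 36
Two-sided p-value ≈ 0.662
Since p ≈ 0.662 > α = 0.02, fail to reject H0; the evidence is not statistically significant.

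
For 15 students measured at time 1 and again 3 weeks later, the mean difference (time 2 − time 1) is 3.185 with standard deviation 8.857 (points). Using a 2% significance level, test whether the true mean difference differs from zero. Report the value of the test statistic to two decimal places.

H0: μ_d = 0; H1: μ_d ≠ 0 (paired t-test on the differences, two-sided).
t = d̄/(s_d/√n) = 3.185/(8.857/√15) = 1.39
df = n − 1 = 14
Two-sided p-value ≈ 0.185
Since p ≈ 0.185 > α = 0.02, fail to reject H0; the data do not provide sufficient evidence against H0.

1.39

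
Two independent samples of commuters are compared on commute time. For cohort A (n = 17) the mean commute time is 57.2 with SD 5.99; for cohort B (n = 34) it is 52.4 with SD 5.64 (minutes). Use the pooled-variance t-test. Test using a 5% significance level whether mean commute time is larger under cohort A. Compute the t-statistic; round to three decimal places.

2.807

Let group 1 = cohort A, group 2 = cohort B. H0: μ_1 = μ_2; H1: μ_1 > μ_2 (two-sample pooled-variance t-test, right-tailed).
s_p² = [(17−1)·5.99² + (34−1)·5.64²]/(17+34−2) = 33.1387
t = (57.2 − 52.4)/√[33.1387·(1/17 + 1/34)] = 2.807
df = n₁ + n₂ − 2 = 49
p-value = P(T ≥ 2.807) ≈ 0.0036
Since p ≈ 0.0036 < α = 0.05, reject H0; the data support H1.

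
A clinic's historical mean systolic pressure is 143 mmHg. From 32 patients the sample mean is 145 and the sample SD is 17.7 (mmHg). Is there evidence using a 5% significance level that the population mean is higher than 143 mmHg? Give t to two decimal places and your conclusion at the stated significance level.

H0: μ = 143; H1: μ > 143 (one-sample t-test, right-tailed).
t = (x̄ − μ₀)/(s/√n) = (145 − 143)/(17.7/√32) = 0.64
df = n − 1 = 31
p-value = P(T ≥ 0.64) ≈ 0.264
Since p ≈ 0.264 > α = 0.05, fail to reject H0; the evidence is not statistically significant.

t = 0.64; fail to reject H0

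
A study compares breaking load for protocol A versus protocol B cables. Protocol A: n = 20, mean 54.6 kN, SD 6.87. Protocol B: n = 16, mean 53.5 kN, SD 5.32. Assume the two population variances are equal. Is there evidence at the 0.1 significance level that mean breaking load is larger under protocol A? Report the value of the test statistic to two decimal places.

0.53

Let group 1 = protocol A, group 2 = protocol B. H0: μ_1 = μ_2; H1: μ_1 > μ_2 (two-sample pooled-variance t-test, right-tailed).
s_p² = [(20−1)·6.87² + (16−1)·5.32²]/(20+16−2) = 38.8611
t = (54.6 − 53.5)/√[38.8611·(1/20 + 1/16)] = 0.53
df = n₁ + n₂ − 2 = 34
p-value = P(T ≥ 0.53) ≈ 0.301
Since p ≈ 0.301 > α = 0.1, fail to reject H0; the data do not provide sufficient evidence against H0.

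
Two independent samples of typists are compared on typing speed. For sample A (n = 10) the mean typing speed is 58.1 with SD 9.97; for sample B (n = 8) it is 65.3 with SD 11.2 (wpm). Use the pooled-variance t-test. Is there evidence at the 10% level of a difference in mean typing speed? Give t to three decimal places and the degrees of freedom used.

t = -1.442, df = 16

Let group 1 = sample A, group 2 = sample B. H0: μ_1 = μ_2; H1: μ_1 ≠ μ_2 (two-sample pooled-variance t-test, two-sided).
s_p² = [(10−1)·9.97² + (8−1)·11.2²]/(10+8−2) = 110.793
t = (58.1 − 65.3)/√[110.793·(1/10 + 1/8)] = -1.442
df = n₁ + n₂ − 2 = 16
Two-sided p-value ≈ 0.169
Since p ≈ 0.169 > α = 0.1, fail to reject H0; the evidence is not statistically significant.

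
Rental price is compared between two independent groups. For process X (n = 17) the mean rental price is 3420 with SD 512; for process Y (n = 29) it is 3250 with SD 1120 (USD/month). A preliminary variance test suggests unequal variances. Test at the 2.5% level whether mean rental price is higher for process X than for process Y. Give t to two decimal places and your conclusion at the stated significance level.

Let group 1 = process X, group 2 = process Y. H0: μ_1 = μ_2; H1: μ_1 > μ_2 (Welch's two-sample t-test, right-tailed).
t = (x̄_1 − x̄_2)/√(s_1²/n_1 + s_2²/n_2) = (3420 − 3250)/√(512²/17 + 1120²/29) = 0.70
Welch–Satterthwaite df ≈ 42.15
p-value = P(T ≥ 0.70) ≈ 0.2433
Since p ≈ 0.2433 > α = 0.025, fail to reject H0; the evidence is not statistically significant.

t = 0.70; fail to reject H0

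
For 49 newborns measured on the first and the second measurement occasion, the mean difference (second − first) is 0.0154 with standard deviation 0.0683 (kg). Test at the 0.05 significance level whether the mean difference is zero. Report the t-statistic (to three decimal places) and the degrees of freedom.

t = 1.578, df = 48

H0: μ_d = 0; H1: μ_d ≠ 0 (paired t-test on the differences, two-sided).
t = d̄/(s_d/√n) = 0.0154/(0.0683/√49) = 1.578
df = n − 1 = 48
Two-sided p-value ≈ 0.121
Since p ≈ 0.121 > α = 0.05, fail to reject H0; the data do not provide sufficient evidence against H0.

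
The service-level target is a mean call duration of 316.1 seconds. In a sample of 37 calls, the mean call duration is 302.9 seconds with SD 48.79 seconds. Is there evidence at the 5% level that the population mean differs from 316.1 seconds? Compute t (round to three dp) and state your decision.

H0: μ = 316.1; H1: μ ≠ 316.1 (one-sample t-test, two-sided).
t = (x̄ − μ₀)/(s/√n) = (302.9 − 316.1)/(48.79/√37) = -1.646
df = n − 1 = 36
Two-sided p-value ≈ 0.1085
Since p ≈ 0.1085 > α = 0.05, fail to reject H0; the data do not provide sufficient evidence against H0.

t = -1.646; fail to reject H0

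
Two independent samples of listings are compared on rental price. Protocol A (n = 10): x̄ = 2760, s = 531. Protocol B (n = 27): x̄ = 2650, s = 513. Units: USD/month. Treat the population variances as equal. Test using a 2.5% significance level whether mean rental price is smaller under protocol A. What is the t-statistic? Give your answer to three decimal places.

Let group 1 = protocol A, group 2 = protocol B. H0: μ_1 = μ_2; H1: μ_1 < μ_2 (two-sample pooled-variance t-test, left-tailed).
s_p² = [(10−1)·531² + (27−1)·513²]/(10+27−2) = 268001
t = (2760 − 2650)/√[268001·(1/10 + 1/27)] = 0.574
df = n₁ + n₂ − 2 = 35
p-value = P(T ≤ 0.574) ≈ 0.7152
Since p ≈ 0.7152 > α = 0.025, fail to reject H0; the evidence is not statistically significant.

0.574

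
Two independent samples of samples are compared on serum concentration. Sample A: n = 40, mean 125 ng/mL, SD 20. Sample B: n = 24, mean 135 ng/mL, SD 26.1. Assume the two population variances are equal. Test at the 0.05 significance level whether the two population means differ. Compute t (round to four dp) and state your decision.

t = -1.7246; fail to reject H0

Let group 1 = sample A, group 2 = sample B. H0: μ_1 = μ_2; H1: μ_1 ≠ μ_2 (two-sample pooled-variance t-test, two-sided).
s_p² = [(40−1)·20² + (24−1)·26.1²]/(40+24−2) = 504.32
t = (125 − 135)/√[504.32·(1/40 + 1/24)] = -1.7246
df = n₁ + n₂ − 2 = 62
Two-sided p-value ≈ 0.090
Since p ≈ 0.090 > α = 0.05, fail to reject H0; the data do not provide sufficient evidence against H0.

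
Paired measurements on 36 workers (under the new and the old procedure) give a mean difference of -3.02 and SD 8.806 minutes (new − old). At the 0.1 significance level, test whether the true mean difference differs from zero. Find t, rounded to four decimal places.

-2.0577

H0: μ_d = 0; H1: μ_d ≠ 0 (paired t-test on the differences, two-sided).
t = d̄/(s_d/√n) = -3.02/(8.806/√36) = -2.0577
df = n − 1 = 35
Two-sided p-value ≈ 0.047
Since p ≈ 0.047 < α = 0.1, reject H0; the data support H1.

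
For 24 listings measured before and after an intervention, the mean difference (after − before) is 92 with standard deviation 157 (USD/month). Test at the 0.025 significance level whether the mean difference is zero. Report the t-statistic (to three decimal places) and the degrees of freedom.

H0: μ_d = 0; H1: μ_d ≠ 0 (paired t-test on the differences, two-sided).
t = d̄/(s_d/√n) = 92/(157/√24) = 2.871
df = n − 1 = 23
Two-sided p-value ≈ 0.009
Since p ≈ 0.009 < α = 0.025, reject H0; the data support H1.

t = 2.871, df = 23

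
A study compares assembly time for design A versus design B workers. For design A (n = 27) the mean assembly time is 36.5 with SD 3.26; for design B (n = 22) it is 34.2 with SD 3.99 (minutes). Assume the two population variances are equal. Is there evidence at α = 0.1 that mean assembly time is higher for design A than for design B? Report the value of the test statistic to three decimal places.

Let group 1 = design A, group 2 = design B. H0: μ_1 = μ_2; H1: μ_1 > μ_2 (two-sample pooled-variance t-test, right-tailed).
s_p² = [(27−1)·3.26² + (22−1)·3.99²]/(27+22−2) = 12.9923
t = (36.5 − 34.2)/√[12.9923·(1/27 + 1/22)] = 2.222
df = n₁ + n₂ − 2 = 47
p-value = P(T ≥ 2.222) ≈ 0.016
Since p ≈ 0.016 < α = 0.1, reject H0; the data support H1.

2.222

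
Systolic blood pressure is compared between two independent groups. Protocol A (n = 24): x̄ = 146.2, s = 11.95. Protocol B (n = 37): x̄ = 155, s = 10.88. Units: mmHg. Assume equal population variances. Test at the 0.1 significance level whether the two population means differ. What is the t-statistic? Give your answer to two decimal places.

Let group 1 = protocol A, group 2 = protocol B. H0: μ_1 = μ_2; H1: μ_1 ≠ μ_2 (two-sample pooled-variance t-test, two-sided).
s_p² = [(24−1)·11.95² + (37−1)·10.88²]/(24+37−2) = 127.897
t = (146.2 − 155)/√[127.897·(1/24 + 1/37)] = -2.97
df = n₁ + n₂ − 2 = 59
Two-sided p-value ≈ 0.0043
Since p ≈ 0.0043 < α = 0.1, reject H0; the evidence is statistically significant.

-2.97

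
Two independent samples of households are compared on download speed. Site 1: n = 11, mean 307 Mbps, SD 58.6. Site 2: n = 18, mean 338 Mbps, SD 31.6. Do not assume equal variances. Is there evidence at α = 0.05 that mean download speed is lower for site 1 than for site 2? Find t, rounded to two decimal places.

Let group 1 = site 1, group 2 = site 2. H0: μ_1 = μ_2; H1: μ_1 < μ_2 (Welch's two-sample t-test, left-tailed).
t = (x̄_1 − x̄_2)/√(s_1²/n_1 + s_2²/n_2) = (307 − 338)/√(58.6²/11 + 31.6²/18) = -1.62
Welch–Satterthwaite df ≈ 13.62
p-value = P(T ≤ -1.62) ≈ 0.064
Since p ≈ 0.064 > α = 0.05, fail to reject H0; the evidence is not statistically significant.

-1.62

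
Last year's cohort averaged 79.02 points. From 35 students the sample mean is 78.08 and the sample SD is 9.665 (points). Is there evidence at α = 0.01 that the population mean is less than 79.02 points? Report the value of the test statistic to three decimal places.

-0.575

H0: μ = 79.02; H1: μ < 79.02 (one-sample t-test, left-tailed).
t = (x̄ − μ₀)/(s/√n) = (78.08 − 79.02)/(9.665/√35) = -0.575
df = n − 1 = 34
p-value = P(T ≤ -0.575) ≈ 0.284
Since p ≈ 0.284 > α = 0.01, fail to reject H0; the data do not provide sufficient evidence against H0.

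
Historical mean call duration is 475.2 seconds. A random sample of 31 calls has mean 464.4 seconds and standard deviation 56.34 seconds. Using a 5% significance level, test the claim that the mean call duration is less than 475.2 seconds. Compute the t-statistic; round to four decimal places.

-1.0673

H0: μ = 475.2; H1: μ < 475.2 (one-sample t-test, left-tailed).
t = (x̄ − μ₀)/(s/√n) = (464.4 − 475.2)/(56.34/√31) = -1.0673
df = n − 1 = 30
p-value = P(T ≤ -1.0673) ≈ 0.1472
Since p ≈ 0.1472 > α = 0.05, fail to reject H0; the evidence is not statistically significant.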